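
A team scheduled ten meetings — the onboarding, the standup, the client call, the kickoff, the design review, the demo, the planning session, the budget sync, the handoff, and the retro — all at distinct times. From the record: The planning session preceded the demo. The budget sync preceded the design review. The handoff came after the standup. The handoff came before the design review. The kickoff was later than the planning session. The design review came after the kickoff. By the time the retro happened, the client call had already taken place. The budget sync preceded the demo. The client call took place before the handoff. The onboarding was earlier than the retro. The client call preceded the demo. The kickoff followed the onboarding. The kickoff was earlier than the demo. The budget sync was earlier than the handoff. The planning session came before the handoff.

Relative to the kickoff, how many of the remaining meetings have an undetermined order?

Forced before the kickoff: the onboarding and the planning session; forced after the kickoff: the demo and the design review.
That leaves the budget sync, the client call, the handoff, the retro, and the standup with no forced order relative to the kickoff — 5.

5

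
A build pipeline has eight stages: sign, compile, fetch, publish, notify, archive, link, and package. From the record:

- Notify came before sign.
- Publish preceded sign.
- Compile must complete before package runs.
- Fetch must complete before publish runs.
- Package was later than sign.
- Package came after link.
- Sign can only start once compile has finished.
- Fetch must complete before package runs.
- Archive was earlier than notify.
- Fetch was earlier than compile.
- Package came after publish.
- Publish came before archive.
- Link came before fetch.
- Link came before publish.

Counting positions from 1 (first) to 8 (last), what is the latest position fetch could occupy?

Fetch must come before archive, compile, notify, package, publish, and sign — 6 stages forced after it.
Everything else can be placed before fetch in some valid order, so fetch can sit as late as position 8 − 6 = 2.

2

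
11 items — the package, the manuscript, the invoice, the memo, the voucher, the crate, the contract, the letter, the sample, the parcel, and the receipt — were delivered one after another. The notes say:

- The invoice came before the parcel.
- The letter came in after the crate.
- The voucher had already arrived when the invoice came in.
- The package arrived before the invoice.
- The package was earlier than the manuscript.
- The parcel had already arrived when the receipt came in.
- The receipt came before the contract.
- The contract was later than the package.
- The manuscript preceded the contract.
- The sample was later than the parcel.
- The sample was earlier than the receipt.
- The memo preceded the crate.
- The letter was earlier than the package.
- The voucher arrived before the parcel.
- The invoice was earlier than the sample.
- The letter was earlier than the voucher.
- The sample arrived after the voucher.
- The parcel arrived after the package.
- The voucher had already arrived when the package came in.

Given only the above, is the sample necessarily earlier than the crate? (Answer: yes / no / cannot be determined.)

Tracing the constraints gives the crate → the letter → the voucher → the sample, so the crate must come before the sample.
That means the sample cannot be before the crate.

no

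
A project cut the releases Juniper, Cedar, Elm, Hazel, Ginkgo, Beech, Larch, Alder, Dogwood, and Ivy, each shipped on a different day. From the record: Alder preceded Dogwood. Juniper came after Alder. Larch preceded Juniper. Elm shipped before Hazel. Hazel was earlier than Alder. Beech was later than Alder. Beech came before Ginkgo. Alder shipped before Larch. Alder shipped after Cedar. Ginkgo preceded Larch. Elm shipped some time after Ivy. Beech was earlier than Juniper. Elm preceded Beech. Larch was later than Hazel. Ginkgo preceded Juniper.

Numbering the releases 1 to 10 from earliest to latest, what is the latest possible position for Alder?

5

Alder must come before Beech, Dogwood, Ginkgo, Juniper, and Larch — 5 releases forced after it.
Everything else can be placed before Alder in some valid order, so Alder can sit as late as position 10 − 5 = 5.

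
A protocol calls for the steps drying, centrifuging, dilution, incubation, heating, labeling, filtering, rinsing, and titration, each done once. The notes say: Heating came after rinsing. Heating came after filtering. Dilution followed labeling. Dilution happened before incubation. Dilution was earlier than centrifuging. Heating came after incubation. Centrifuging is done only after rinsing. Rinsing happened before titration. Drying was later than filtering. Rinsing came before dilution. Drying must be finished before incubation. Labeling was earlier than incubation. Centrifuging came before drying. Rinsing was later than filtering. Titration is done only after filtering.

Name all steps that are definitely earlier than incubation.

centrifuging, dilution, drying, filtering, labeling, rinsing

Directly stated before incubation: dilution, drying, and labeling.
Centrifuging reaches incubation via centrifuging → drying → incubation.
Filtering reaches incubation via filtering → drying → incubation.
Rinsing reaches incubation via rinsing → dilution → incubation.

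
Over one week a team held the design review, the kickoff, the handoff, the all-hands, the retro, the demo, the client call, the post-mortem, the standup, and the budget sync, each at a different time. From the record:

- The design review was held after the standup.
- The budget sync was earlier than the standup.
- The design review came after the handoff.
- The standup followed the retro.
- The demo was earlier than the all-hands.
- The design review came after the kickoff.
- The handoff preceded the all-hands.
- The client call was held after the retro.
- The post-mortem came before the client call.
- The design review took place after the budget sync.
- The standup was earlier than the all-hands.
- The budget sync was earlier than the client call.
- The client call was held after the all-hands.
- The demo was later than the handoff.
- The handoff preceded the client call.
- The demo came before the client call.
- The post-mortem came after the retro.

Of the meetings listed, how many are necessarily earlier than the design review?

Directly stated before the design review: the budget sync, the handoff, the kickoff, and the standup.
The retro reaches the design review via the retro → the standup → the design review.
That's the budget sync, the handoff, the kickoff, the retro, and the standup — 5 in all.

5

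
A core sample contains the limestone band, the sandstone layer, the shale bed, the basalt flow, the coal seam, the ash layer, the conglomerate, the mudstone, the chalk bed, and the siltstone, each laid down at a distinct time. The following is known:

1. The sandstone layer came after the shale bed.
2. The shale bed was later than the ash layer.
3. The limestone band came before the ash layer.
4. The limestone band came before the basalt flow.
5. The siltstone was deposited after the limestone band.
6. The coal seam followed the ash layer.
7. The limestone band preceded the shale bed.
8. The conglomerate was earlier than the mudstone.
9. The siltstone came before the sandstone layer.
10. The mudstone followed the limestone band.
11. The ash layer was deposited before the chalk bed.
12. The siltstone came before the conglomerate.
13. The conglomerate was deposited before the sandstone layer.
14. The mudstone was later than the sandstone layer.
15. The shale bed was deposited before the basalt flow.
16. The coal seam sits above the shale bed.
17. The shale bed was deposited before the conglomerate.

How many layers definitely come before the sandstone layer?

5

Directly stated before the sandstone layer: the conglomerate, the shale bed, and the siltstone.
The ash layer reaches the sandstone layer via the ash layer → the shale bed → the sandstone layer.
The limestone band reaches the sandstone layer via the limestone band → the shale bed → the sandstone layer.
That's the ash layer, the conglomerate, the limestone band, the shale bed, and the siltstone — 5 in all.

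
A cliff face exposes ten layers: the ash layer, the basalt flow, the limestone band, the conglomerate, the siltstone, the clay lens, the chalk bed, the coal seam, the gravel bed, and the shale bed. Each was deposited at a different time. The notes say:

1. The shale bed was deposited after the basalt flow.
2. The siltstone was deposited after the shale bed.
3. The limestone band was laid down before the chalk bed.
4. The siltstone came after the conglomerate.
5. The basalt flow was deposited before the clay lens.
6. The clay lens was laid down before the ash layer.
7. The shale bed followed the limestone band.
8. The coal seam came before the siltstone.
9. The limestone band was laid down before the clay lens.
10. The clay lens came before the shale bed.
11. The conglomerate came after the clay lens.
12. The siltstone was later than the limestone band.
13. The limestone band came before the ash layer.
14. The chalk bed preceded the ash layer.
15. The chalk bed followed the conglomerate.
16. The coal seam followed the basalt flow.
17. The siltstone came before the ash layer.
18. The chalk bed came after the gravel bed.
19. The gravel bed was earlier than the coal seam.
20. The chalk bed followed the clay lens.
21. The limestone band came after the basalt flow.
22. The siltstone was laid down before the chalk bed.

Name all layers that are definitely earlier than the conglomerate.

the basalt flow, the clay lens, the limestone band

Directly stated before the conglomerate: the clay lens.
The basalt flow reaches the conglomerate via the basalt flow → the clay lens → the conglomerate.
The limestone band reaches the conglomerate via the limestone band → the clay lens → the conglomerate.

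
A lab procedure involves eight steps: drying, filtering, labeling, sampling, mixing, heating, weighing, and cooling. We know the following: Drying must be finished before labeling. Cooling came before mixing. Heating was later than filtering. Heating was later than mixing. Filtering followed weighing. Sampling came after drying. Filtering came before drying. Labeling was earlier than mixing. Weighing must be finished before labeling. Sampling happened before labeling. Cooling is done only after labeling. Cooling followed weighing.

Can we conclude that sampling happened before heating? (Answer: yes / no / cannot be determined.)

yes

Chain the constraints: sampling → labeling → mixing → heating. Each link is directly stated, so sampling comes before heating.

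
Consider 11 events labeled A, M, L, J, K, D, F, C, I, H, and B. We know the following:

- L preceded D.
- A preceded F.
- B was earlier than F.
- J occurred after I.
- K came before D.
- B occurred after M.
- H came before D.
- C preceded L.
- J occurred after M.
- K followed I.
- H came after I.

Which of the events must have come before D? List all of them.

C, H, I, K, L

Directly stated before D: H, K, and L.
C reaches D via C → L → D.
I reaches D via I → H → D.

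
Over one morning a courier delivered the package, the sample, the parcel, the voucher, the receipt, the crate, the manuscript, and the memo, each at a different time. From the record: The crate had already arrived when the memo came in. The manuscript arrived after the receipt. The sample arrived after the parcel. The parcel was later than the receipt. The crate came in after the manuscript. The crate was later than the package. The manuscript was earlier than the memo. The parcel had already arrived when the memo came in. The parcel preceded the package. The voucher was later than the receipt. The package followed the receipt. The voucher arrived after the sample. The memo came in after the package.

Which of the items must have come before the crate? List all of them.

Directly stated before the crate: the manuscript and the package.
The parcel reaches the crate via the parcel → the package → the crate.
The receipt reaches the crate via the receipt → the manuscript → the crate.
No chain forces the voucher (or any of the others) ahead of the crate.

the manuscript, the package, the parcel, the receipt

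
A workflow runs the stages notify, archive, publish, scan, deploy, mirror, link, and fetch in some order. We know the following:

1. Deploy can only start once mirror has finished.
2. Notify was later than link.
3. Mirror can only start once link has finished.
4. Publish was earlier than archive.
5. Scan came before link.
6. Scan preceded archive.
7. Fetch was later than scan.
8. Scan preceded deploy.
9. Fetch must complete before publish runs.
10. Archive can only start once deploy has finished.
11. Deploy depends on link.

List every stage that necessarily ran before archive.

Directly stated before archive: deploy, publish, and scan.
Fetch reaches archive via fetch → publish → archive.
Link reaches archive via link → deploy → archive.
Mirror reaches archive via mirror → deploy → archive.

deploy, fetch, link, mirror, publish, scan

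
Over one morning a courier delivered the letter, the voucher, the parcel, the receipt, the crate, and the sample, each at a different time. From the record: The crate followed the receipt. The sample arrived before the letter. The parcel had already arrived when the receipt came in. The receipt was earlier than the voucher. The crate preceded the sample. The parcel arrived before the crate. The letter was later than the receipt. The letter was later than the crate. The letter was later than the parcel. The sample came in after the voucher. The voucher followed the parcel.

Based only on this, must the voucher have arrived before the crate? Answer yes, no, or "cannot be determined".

No chain of stated constraints runs from the voucher to the crate, and none runs from the crate to the voucher either.
So the relative order of the voucher and the crate is not fixed by the given facts.

cannot be determined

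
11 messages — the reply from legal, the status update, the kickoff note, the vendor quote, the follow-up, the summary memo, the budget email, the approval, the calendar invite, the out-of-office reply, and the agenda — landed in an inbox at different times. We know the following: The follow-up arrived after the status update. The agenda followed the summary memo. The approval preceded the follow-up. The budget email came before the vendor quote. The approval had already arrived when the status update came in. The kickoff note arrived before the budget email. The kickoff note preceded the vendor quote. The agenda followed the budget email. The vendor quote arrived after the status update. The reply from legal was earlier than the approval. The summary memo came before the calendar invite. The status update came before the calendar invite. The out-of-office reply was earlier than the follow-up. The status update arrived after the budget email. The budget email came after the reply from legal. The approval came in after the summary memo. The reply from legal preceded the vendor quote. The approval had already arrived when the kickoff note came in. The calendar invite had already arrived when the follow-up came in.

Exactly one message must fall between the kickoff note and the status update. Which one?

Tracing the constraints gives the kickoff note → the budget email → the status update, so the budget email sits after the kickoff note and before the status update.
No other message is forced both after the kickoff note and before the status update.

the budget email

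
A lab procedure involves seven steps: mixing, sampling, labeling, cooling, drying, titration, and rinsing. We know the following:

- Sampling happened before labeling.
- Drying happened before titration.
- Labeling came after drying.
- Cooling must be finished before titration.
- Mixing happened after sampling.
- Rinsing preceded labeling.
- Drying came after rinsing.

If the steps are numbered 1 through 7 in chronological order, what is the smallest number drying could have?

2

Rinsing must come before drying — 1 forced predecessor.
Nothing else is forced ahead of drying, so its earliest slot is position 1 + 1 = 2.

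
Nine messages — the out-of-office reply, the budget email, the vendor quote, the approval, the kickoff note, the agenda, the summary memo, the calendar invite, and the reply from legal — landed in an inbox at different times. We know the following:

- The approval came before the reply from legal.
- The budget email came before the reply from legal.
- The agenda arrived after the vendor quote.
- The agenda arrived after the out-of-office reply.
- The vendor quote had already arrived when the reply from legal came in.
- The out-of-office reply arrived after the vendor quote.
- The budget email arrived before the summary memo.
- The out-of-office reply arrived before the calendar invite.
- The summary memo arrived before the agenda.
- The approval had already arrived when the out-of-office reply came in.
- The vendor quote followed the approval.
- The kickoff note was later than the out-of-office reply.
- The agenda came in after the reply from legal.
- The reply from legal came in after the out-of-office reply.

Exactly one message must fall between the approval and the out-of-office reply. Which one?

Tracing the constraints gives the approval → the vendor quote → the out-of-office reply, so the vendor quote sits after the approval and before the out-of-office reply.
No other message is forced both after the approval and before the out-of-office reply.

the vendor quote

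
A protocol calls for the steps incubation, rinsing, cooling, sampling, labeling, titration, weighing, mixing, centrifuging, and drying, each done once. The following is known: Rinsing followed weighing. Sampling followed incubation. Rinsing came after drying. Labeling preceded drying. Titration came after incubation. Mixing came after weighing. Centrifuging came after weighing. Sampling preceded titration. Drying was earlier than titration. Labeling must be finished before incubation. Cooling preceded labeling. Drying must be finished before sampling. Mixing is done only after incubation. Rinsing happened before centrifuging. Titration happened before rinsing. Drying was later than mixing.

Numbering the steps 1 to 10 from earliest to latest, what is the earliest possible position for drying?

6

Cooling, incubation, labeling, mixing, and weighing must all come before drying — 5 forced predecessors.
Nothing else is forced ahead of drying, so its earliest slot is position 5 + 1 = 6.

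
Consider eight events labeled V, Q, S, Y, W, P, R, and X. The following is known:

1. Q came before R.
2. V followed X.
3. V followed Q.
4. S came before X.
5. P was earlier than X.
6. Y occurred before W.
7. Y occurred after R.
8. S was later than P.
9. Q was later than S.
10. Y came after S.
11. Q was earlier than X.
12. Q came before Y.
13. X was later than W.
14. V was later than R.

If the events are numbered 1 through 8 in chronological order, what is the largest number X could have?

7

X must come before V — 1 event forced after it.
Everything else can be placed before X in some valid order, so X can sit as late as position 8 − 1 = 7.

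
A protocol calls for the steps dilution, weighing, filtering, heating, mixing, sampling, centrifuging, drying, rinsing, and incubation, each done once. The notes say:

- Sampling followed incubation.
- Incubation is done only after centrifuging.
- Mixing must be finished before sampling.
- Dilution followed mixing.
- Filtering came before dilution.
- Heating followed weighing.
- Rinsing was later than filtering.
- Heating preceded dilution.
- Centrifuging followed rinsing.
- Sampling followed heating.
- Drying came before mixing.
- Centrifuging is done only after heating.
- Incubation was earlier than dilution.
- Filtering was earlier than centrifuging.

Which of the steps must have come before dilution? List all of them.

centrifuging, drying, filtering, heating, incubation, mixing, rinsing, weighing

Directly stated before dilution: filtering, heating, incubation, and mixing.
Centrifuging reaches dilution via centrifuging → incubation → dilution.
Drying reaches dilution via drying → mixing → dilution.
Rinsing reaches dilution via rinsing → centrifuging → incubation → dilution.
Likewise weighing reaches dilution by chaining the stated constraints.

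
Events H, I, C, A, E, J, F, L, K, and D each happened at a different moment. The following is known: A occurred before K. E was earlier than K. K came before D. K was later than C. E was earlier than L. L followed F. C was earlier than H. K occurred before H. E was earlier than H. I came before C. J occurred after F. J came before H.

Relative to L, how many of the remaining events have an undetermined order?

Forced before L: E and F.
That leaves A, C, D, H, I, J, and K with no forced order relative to L — 7.

7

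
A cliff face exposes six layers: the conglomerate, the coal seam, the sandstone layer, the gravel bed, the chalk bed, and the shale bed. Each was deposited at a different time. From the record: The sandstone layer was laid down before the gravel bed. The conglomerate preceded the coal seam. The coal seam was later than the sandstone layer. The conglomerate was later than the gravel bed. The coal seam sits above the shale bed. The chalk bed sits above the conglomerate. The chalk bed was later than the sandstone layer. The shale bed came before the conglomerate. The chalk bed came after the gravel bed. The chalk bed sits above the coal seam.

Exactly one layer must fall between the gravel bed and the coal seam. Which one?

the conglomerate

Tracing the constraints gives the gravel bed → the conglomerate → the coal seam, so the conglomerate sits after the gravel bed and before the coal seam.
No other layer is forced both after the gravel bed and before the coal seam.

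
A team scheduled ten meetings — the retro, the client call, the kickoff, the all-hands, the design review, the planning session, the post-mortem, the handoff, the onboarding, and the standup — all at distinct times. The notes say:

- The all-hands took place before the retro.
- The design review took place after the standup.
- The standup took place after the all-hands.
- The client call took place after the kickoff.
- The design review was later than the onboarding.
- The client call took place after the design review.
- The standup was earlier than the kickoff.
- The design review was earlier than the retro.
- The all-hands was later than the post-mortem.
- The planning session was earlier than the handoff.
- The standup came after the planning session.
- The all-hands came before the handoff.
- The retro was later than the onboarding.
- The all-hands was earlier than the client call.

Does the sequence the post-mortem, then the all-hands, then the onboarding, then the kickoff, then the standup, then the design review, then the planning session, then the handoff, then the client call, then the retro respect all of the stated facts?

no

The constraints require the standup before the kickoff, but in the proposed sequence the kickoff appears ahead of the standup. That one violation is enough.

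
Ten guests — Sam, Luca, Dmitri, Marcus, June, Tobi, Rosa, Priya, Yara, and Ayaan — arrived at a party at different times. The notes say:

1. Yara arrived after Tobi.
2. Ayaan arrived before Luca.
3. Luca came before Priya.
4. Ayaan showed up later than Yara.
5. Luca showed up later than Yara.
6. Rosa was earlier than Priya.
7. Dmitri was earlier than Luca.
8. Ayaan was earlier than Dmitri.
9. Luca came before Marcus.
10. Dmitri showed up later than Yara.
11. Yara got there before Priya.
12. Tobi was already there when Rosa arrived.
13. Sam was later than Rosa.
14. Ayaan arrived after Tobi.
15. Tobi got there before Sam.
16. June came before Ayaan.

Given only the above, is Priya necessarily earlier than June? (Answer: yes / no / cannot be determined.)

Tracing the constraints gives June → Ayaan → Luca → Priya, so June must come before Priya.
That means Priya cannot be before June.

no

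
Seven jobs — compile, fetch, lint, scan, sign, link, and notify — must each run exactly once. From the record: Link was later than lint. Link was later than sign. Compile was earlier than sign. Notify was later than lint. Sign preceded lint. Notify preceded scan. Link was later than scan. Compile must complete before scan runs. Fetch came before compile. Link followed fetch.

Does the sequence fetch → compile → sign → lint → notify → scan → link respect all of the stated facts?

Check each stated constraint against the proposed order — e.g. compile is ahead of scan; fetch is ahead of link. Every pair is in the required order; nothing is violated.

yes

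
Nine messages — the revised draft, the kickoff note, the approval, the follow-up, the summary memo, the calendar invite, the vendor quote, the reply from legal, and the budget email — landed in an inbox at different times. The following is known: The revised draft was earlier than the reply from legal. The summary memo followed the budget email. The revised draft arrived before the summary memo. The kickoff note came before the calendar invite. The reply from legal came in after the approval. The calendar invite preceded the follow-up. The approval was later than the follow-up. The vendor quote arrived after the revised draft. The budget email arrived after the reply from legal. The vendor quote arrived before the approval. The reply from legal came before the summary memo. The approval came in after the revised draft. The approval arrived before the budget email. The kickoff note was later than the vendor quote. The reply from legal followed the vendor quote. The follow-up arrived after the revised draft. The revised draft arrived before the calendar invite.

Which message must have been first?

the revised draft

The revised draft has a chain of constraints placing it before every other message, so the revised draft must be first.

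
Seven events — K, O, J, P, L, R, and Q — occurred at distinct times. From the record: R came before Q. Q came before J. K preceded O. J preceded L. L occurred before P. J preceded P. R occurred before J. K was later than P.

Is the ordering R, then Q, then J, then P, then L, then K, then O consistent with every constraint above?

The constraints require L before P, but in the proposed sequence P appears ahead of L. That one violation is enough.

no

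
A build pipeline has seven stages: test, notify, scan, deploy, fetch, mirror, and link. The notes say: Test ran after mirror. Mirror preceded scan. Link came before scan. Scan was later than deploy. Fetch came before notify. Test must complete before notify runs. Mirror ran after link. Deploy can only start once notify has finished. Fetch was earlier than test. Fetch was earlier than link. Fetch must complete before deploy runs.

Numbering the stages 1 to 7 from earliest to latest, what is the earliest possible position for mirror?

3

Fetch and link must both come before mirror — 2 forced predecessors.
Nothing else is forced ahead of mirror, so its earliest slot is position 2 + 1 = 3.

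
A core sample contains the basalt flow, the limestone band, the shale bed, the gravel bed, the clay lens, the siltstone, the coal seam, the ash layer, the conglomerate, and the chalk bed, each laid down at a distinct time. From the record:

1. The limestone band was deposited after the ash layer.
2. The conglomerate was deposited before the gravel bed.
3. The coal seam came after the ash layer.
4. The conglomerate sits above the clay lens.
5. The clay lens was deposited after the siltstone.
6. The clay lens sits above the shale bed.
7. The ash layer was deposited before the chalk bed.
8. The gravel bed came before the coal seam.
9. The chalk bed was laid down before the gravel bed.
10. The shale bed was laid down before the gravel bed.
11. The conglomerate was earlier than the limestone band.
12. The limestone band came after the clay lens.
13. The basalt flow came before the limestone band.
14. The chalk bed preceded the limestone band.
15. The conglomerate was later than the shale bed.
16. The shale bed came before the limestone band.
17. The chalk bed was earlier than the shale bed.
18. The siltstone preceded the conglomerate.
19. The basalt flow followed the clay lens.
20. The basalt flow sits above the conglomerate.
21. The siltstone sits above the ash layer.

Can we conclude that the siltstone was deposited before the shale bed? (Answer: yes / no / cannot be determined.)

No chain of stated constraints runs from the siltstone to the shale bed, and none runs from the shale bed to the siltstone either.
So the relative order of the siltstone and the shale bed is not fixed by the given facts.

cannot be determined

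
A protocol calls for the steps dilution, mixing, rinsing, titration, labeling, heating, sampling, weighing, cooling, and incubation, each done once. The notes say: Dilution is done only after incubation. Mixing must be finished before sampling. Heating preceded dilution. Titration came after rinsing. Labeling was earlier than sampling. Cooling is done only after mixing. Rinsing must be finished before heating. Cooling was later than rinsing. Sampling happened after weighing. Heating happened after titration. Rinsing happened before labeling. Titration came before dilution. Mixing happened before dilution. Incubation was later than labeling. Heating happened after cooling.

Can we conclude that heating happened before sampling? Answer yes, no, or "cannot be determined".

cannot be determined

No chain of stated constraints runs from heating to sampling, and none runs from sampling to heating either.
So the relative order of heating and sampling is not fixed by the given facts.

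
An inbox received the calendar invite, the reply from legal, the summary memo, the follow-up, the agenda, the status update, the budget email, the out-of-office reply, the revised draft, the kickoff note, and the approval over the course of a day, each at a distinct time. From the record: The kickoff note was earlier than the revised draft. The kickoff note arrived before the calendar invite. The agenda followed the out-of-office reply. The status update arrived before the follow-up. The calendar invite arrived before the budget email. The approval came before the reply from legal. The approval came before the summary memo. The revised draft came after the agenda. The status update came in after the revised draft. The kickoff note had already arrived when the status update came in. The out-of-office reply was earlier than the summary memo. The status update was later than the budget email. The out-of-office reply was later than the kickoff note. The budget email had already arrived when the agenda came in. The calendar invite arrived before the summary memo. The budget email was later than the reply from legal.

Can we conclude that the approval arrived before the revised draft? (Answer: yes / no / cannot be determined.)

Chain the constraints: the approval → the reply from legal → the budget email → the agenda → the revised draft. Each link is directly stated, so the approval comes before the revised draft.

yes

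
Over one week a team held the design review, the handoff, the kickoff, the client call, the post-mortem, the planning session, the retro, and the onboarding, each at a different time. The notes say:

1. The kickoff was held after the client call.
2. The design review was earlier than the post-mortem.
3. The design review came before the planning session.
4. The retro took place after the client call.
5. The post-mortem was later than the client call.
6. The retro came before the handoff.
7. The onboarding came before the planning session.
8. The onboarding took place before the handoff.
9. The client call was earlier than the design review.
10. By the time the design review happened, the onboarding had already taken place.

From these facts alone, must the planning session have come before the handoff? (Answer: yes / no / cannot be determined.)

cannot be determined

No chain of stated constraints runs from the planning session to the handoff, and none runs from the handoff to the planning session either.
So the relative order of the planning session and the handoff is not fixed by the given facts.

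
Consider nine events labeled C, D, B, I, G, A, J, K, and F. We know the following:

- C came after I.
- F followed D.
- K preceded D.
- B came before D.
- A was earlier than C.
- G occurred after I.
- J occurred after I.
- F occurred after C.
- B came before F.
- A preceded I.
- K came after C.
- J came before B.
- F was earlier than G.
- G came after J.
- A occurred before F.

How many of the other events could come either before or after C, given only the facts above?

2

Forced before C: A and I; forced after C: D, F, G, and K.
That leaves B and J with no forced order relative to C — 2.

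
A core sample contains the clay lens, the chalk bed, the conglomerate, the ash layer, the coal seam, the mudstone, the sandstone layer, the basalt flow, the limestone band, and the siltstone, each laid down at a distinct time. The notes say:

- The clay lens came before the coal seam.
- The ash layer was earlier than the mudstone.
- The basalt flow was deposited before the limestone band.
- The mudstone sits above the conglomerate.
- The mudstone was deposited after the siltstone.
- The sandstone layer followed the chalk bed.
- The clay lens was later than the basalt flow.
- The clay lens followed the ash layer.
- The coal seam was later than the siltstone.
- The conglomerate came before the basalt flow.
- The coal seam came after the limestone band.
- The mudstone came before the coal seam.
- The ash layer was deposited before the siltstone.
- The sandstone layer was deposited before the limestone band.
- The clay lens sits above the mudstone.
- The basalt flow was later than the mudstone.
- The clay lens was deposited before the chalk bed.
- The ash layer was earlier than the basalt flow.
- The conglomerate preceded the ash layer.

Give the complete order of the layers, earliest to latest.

the conglomerate, the ash layer, the siltstone, the mudstone, the basalt flow, the clay lens, the chalk bed, the sandstone layer, the limestone band, the coal seam

The constraints fix every adjacent pair, so only one ordering works:
the conglomerate → the ash layer → the siltstone → the mudstone → the basalt flow → the clay lens → the chalk bed → the sandstone layer → the limestone band → the coal seam.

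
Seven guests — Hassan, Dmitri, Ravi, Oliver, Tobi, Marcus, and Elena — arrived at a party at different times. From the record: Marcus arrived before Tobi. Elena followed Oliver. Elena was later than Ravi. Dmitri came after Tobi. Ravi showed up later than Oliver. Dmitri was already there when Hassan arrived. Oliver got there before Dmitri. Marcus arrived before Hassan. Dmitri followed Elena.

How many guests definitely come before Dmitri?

Directly stated before Dmitri: Elena, Oliver, and Tobi.
Marcus reaches Dmitri via Marcus → Tobi → Dmitri.
Ravi reaches Dmitri via Ravi → Elena → Dmitri.
No chain forces Hassan ahead of Dmitri.
That's Elena, Marcus, Oliver, Ravi, and Tobi — 5 in all.

5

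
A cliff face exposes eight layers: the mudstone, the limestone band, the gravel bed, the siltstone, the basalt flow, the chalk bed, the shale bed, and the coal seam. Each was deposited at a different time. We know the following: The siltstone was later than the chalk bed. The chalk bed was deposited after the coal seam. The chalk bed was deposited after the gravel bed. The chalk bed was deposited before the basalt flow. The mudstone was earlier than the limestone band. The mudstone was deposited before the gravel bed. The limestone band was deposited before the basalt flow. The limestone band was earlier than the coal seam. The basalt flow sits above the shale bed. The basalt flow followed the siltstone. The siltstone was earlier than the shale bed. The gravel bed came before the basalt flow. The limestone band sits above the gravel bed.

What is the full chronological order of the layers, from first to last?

the mudstone, the gravel bed, the limestone band, the coal seam, the chalk bed, the siltstone, the shale bed, the basalt flow

The constraints fix every adjacent pair, so only one ordering works:
the mudstone → the gravel bed → the limestone band → the coal seam → the chalk bed → the siltstone → the shale bed → the basalt flow.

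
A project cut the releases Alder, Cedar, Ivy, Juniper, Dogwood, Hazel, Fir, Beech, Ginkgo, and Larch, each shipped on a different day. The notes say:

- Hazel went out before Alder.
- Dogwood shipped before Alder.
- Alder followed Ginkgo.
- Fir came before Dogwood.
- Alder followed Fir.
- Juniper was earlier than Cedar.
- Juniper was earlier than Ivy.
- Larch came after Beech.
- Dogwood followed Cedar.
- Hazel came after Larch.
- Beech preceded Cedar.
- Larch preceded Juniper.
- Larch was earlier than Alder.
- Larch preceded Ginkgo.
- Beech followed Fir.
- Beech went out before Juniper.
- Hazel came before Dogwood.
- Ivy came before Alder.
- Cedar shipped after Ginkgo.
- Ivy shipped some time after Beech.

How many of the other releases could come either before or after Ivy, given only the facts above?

Forced before Ivy: Beech, Fir, Juniper, and Larch; forced after Ivy: Alder.
That leaves Cedar, Dogwood, Ginkgo, and Hazel with no forced order relative to Ivy — 4.

4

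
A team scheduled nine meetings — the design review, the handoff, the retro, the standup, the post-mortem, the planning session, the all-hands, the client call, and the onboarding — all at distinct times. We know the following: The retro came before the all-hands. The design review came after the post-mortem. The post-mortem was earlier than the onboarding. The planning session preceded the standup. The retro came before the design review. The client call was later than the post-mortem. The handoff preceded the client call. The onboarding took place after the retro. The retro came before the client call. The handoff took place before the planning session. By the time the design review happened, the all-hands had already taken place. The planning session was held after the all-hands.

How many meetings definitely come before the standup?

Directly stated before the standup: the planning session.
The all-hands reaches the standup via the all-hands → the planning session → the standup.
The handoff reaches the standup via the handoff → the planning session → the standup.
The retro reaches the standup via the retro → the all-hands → the planning session → the standup.
That's the all-hands, the handoff, the planning session, and the retro — 4 in all.

4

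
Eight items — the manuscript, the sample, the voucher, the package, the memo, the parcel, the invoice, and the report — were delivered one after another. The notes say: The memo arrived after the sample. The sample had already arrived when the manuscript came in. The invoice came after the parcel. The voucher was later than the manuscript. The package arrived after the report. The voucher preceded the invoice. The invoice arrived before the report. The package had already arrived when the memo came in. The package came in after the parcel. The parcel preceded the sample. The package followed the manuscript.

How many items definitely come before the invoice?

4

Directly stated before the invoice: the parcel and the voucher.
The manuscript reaches the invoice via the manuscript → the voucher → the invoice.
The sample reaches the invoice via the sample → the manuscript → the voucher → the invoice.
That's the manuscript, the parcel, the sample, and the voucher — 4 in all.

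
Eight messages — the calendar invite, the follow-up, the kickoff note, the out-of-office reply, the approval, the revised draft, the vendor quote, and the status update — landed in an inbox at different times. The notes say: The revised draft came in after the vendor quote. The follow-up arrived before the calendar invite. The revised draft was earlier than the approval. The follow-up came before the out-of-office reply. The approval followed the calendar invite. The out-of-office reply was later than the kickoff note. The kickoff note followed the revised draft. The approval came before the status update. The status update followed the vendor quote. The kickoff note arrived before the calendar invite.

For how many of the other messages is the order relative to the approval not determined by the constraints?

1

Forced before the approval: the calendar invite, the follow-up, the kickoff note, the revised draft, and the vendor quote; forced after the approval: the status update.
That leaves the out-of-office reply with no forced order relative to the approval — 1.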